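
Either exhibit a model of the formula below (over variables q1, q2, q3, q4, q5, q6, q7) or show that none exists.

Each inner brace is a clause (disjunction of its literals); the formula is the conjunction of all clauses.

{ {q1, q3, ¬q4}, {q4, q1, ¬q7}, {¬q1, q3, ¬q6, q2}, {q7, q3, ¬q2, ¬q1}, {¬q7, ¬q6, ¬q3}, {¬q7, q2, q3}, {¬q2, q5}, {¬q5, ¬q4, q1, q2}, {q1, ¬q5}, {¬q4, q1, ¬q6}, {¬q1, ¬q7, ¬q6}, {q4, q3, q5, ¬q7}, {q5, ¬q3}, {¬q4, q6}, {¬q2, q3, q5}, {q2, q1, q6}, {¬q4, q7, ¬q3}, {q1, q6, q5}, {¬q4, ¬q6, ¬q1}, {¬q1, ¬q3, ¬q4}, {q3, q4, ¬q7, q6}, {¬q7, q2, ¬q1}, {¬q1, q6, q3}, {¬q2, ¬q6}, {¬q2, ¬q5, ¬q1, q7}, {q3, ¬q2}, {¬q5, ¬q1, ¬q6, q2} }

Case q2 = True:
The clause (q5) is unit, so q5 = True.
The clause (q1) is unit, so q1 = True.
The clause (¬q6) is unit, so q6 = False.
The clause (¬q4) is unit, so q4 = False.
The clause (q3) is unit, so q3 = True.
The clause (q7) is unit, so q7 = True.
Every clause now holds.

q1: True; q2: True; q3: True; q4: False; q5: True; q6: False; q7: True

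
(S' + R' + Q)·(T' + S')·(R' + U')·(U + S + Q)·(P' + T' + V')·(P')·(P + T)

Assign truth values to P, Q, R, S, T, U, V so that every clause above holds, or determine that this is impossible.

P: 0; Q: 1; R: 0; S: 0; T: 1; U: 0; V: 1

The clause (P') is unit, so P = 0.
The clause (T) is unit, so T = 1.
The clause (S') is unit, so S = 0.
Case R = 0:
Case U = 0:
The clause (Q) is unit, so Q = 1.
All clauses hold; V can take either value.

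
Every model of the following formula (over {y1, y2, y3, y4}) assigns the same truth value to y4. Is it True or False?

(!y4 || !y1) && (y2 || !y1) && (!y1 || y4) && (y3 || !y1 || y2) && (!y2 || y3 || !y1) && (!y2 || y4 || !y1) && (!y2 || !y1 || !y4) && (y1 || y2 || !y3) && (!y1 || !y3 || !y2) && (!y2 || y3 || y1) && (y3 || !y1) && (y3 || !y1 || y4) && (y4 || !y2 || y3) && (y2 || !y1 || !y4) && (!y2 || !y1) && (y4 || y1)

Suppose y4 = false.
The clause (!y1) is unit, so y1 = false.
But (y1) is also a unit clause — contradiction.
So every satisfying assignment has y4 = True.

True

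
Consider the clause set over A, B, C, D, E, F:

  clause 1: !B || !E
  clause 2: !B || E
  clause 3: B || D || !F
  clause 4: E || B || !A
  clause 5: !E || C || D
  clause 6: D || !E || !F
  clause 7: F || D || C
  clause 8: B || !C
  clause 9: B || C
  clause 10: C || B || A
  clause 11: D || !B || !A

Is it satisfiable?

Branch on B: set B = false.
Unit clause (!C) forces C = false.
That conflicts with the unit clause (C).
Undo B and try B = true.
Unit clause (!E) forces E = false.
That conflicts with the unit clause (E).
Neither B = true nor B = false works.
No assignment satisfies every clause.

No, unsatisfiable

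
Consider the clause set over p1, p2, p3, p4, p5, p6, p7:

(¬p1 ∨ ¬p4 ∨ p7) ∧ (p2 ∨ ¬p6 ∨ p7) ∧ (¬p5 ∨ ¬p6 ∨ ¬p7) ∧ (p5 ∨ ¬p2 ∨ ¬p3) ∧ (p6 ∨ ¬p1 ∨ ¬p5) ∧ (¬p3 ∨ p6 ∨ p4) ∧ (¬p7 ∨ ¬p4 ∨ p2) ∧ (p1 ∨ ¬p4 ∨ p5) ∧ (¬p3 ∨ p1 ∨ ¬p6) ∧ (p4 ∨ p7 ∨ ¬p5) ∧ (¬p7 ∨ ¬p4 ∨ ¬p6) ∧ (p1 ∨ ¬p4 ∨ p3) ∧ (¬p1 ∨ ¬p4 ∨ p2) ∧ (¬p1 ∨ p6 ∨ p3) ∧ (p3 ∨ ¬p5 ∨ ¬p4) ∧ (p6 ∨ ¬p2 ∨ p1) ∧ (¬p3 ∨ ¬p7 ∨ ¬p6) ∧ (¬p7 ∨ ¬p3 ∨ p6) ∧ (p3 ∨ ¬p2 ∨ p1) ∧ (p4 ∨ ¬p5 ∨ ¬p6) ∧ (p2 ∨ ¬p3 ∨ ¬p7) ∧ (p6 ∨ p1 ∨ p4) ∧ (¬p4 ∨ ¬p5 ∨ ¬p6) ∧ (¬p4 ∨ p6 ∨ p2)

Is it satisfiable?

Yes, satisfiable

Suppose p1 = True.
Suppose p4 = False.
Suppose p6 = True.
(¬p5) alone gives p5 = False.
Suppose p2 = False.
(p7) alone gives p7 = True.
(¬p3) alone gives p3 = False.
Every clause now holds.
A satisfying assignment: p1=True,  p2=False,  p3=False,  p4=False,  p5=False,  p6=True,  p7=True.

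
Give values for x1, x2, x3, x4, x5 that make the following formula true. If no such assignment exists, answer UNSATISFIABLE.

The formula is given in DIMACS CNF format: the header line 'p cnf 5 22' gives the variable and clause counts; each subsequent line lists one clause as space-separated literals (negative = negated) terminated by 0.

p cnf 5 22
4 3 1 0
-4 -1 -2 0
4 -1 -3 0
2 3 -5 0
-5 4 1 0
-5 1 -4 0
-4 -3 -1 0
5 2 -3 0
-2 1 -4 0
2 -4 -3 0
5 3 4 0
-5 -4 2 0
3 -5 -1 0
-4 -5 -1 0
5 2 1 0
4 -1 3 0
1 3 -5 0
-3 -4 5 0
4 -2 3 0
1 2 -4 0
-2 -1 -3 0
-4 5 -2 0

x1=True,  x2=False,  x3=False,  x4=True,  x5=False

Try x4 = True.
Try x1 = True.
From the singleton clause (¬x2), x2 = False.
From the singleton clause (¬x3), x3 = False.
From the singleton clause (¬x5), x5 = False.
All clauses are satisfied.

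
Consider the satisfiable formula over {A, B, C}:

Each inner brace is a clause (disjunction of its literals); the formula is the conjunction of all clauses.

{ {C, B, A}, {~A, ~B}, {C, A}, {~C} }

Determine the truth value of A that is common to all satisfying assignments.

Suppose A = 0.
From the singleton clause (C), C = 1.
But (~C) is also a unit clause — contradiction.
So every satisfying assignment has A = True.

True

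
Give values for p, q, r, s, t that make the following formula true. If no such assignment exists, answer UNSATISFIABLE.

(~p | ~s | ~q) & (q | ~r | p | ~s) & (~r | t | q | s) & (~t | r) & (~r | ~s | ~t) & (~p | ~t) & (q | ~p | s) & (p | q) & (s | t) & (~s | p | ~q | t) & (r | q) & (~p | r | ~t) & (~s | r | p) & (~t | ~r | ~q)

p: 1, q: 0, r: 1, s: 1, t: 0

Suppose t = 0.
Unit clause (s) forces s = 1.
Suppose p = 1.
Unit clause (~q) forces q = 0.
Unit clause (r) forces r = 1.
Every clause now holds.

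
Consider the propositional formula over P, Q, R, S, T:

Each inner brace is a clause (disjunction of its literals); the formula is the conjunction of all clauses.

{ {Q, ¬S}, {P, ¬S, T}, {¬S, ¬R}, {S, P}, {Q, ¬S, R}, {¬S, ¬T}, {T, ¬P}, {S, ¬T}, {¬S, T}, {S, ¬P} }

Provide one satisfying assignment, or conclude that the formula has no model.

UNSATISFIABLE

Try Q = True.
Try S = False.
The clause (P) is unit, so P = True.
But (¬P) is also a unit clause — contradiction.
That branch fails; take S = True instead.
The clause (¬R) is unit, so R = False.
The clause (¬T) is unit, so T = False.
But (T) is also a unit clause — contradiction.
Neither S = True nor S = False works.
That branch fails; take Q = False instead.
The clause (¬S) is unit, so S = False.
The clause (P) is unit, so P = True.
But (¬P) is also a unit clause — contradiction.
Neither Q = True nor Q = False works.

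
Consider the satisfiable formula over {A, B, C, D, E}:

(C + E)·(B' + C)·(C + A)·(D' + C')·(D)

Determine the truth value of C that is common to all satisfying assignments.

False

Suppose C = 1.
From the singleton clause (D'), D = 0.
That conflicts with the unit clause (D).
So every satisfying assignment has C = False.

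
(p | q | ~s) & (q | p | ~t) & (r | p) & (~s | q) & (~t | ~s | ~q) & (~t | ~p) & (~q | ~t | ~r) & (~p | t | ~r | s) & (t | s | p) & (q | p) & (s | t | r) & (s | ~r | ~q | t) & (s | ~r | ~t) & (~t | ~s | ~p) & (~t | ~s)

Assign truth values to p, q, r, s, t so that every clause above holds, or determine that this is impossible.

Case r = 1:
Case s = 1:
Unit clause (q) forces q = 1.
Unit clause (~t) forces t = 0.
All clauses hold; p can take either value.

p: 0; q: 1; r: 1; s: 1; t: 0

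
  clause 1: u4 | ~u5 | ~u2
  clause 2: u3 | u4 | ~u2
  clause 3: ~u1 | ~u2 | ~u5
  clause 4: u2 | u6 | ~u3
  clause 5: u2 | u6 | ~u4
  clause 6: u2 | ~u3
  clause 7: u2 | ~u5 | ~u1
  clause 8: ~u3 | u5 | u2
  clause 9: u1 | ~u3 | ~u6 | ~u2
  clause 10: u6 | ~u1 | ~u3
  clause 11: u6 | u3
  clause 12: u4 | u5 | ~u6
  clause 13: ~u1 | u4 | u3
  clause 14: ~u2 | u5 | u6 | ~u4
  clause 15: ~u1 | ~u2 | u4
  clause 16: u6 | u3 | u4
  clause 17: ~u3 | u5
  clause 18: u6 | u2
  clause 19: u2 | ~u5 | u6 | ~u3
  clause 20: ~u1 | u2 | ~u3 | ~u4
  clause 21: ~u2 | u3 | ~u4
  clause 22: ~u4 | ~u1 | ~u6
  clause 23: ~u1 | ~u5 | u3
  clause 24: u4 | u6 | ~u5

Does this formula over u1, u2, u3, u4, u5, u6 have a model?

Satisfiable

Branch on u2: set u2 = 1.
Branch on u4: set u4 = 1.
(u3) alone gives u3 = 1.
(u5) alone gives u5 = 1.
(~u1) alone gives u1 = 0.
(~u6) alone gives u6 = 0.
This assignment satisfies each clause.
A satisfying assignment: u1=0; u2=1; u3=1; u4=1; u5=1; u6=0.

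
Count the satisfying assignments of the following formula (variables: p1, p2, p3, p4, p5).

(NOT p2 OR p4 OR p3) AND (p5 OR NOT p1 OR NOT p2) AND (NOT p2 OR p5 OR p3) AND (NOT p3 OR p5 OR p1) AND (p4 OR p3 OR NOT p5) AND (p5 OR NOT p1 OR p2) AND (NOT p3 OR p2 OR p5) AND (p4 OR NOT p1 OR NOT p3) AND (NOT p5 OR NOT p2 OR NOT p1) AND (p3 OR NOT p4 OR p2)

7

There are 2^5 = 32 truth assignments over (p1, p2, p3, p4, p5).
Split on p3. With p3 = true, the clauses containing p3 are satisfied and NOT p3 drops from the rest; 5 of the 2^4 = 16 assignments to the other variables satisfy what remains.
With p3 = false, by the same count on the reduced clause set, 2 assignments work.
Total: 5 + 2 = 7.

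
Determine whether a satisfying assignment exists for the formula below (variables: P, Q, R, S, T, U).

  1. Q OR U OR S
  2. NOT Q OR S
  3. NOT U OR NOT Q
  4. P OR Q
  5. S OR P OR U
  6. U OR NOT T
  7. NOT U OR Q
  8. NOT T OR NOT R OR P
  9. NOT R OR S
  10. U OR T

Unsatisfiable

Branch on Q: set Q = false.
(P) alone gives P = true.
(NOT U) alone gives U = false.
(S) alone gives S = true.
(NOT T) alone gives T = false.
Now (T) is unsatisfied and unit — conflict.
Backtrack on Q: now try Q = true.
(S) alone gives S = true.
(NOT U) alone gives U = false.
(NOT T) alone gives T = false.
Now (T) is unsatisfied and unit — conflict.
Neither Q = true nor Q = false works.
No assignment satisfies every clause.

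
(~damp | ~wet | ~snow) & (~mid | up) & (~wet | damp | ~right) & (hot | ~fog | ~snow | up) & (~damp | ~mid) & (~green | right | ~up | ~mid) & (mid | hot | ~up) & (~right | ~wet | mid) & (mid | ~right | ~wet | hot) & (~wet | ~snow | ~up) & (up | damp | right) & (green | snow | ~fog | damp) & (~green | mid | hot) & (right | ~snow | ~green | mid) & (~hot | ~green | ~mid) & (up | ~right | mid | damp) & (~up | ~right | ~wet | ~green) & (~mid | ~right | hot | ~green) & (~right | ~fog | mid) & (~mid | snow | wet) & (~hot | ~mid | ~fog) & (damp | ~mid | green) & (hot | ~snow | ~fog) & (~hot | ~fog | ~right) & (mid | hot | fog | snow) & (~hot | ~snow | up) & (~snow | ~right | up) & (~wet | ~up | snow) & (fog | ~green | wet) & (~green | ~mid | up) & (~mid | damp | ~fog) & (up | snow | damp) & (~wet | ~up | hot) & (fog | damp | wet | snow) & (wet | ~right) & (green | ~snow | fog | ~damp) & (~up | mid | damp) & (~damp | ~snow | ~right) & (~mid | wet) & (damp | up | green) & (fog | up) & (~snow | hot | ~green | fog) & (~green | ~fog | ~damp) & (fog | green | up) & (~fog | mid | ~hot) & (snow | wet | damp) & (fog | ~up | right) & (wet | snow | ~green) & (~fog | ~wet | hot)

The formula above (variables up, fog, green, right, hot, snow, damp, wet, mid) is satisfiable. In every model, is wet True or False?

Suppose wet = 1.
Try damp = 0.
Unit clause (~right) forces right = 0.
Unit clause (up) forces up = 1.
Unit clause (~snow) forces snow = 0.
Now (snow) is unsatisfied and unit — conflict.
That branch fails; take damp = 1 instead.
Unit clause (~snow) forces snow = 0.
Unit clause (~mid) forces mid = 0.
Unit clause (~right) forces right = 0.
Unit clause (~up) forces up = 0.
Unit clause (fog) forces fog = 1.
Unit clause (~green) forces green = 0.
Unit clause (~hot) forces hot = 0.
Now (hot) is unsatisfied and unit — conflict.
Either choice for damp ends in contradiction.
So every satisfying assignment has wet = False.

False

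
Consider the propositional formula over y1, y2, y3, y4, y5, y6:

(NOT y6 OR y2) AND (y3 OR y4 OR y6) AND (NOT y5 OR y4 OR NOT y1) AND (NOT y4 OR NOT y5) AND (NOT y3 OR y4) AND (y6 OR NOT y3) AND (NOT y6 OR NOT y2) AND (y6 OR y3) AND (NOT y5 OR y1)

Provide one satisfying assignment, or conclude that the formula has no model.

Case y6 = false:
From the singleton clause (NOT y3), y3 = false.
Now (y3) is unsatisfied and unit — conflict.
That branch fails; take y6 = true instead.
From the singleton clause (y2), y2 = true.
Now (NOT y2) is unsatisfied and unit — conflict.
Either choice for y6 ends in contradiction.

UNSATISFIABLE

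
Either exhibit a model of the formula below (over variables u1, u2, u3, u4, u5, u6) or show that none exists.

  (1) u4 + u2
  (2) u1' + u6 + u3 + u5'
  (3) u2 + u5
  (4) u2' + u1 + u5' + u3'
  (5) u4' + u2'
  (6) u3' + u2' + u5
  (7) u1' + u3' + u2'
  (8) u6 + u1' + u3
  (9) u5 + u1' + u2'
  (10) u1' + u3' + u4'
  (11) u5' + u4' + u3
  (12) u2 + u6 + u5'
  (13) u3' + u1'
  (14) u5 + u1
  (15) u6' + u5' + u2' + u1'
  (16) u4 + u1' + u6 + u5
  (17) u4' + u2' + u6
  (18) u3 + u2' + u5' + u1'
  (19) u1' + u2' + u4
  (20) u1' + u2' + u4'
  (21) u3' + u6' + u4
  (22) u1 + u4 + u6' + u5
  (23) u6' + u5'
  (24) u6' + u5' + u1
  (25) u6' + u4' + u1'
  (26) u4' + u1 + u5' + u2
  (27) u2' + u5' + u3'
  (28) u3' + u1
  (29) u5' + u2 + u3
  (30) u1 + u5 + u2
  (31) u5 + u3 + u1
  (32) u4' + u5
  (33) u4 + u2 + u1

Case u4 = 0:
Unit clause (u2) forces u2 = 1.
Unit clause (u1') forces u1 = 0.
Unit clause (u5) forces u5 = 1.
Unit clause (u3') forces u3 = 0.
Unit clause (u6') forces u6 = 0.
This assignment satisfies each clause.

u1=0, u2=1, u3=0, u4=0, u5=1, u6=0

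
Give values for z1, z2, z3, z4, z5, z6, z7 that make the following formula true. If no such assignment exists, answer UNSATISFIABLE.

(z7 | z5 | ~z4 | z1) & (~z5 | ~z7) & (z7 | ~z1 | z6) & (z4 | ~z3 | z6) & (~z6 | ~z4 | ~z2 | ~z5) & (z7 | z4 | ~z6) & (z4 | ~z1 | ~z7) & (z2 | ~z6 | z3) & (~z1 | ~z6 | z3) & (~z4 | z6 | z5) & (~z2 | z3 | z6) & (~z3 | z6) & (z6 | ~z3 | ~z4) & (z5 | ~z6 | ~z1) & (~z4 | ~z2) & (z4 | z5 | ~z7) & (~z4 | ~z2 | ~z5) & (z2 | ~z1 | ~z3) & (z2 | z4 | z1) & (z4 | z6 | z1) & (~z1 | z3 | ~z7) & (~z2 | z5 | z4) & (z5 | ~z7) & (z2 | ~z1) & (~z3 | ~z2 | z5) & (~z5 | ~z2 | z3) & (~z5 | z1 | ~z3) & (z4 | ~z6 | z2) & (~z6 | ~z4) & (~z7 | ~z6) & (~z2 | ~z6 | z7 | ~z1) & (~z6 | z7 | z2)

z1: 0; z2: 0; z3: 0; z4: 1; z5: 1; z6: 0; z7: 0

Suppose z5 = 1.
The clause (~z7) is unit, so z7 = 0.
Suppose z1 = 0.
The clause (~z3) is unit, so z3 = 0.
The clause (~z2) is unit, so z2 = 0.
The clause (~z6) is unit, so z6 = 0.
The clause (z4) is unit, so z4 = 1.
All clauses are satisfied.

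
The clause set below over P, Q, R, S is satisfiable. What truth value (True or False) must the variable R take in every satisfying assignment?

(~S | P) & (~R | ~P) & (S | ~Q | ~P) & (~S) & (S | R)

True

Suppose R = 0.
(~S) alone gives S = 0.
That conflicts with the unit clause (S).
So every satisfying assignment has R = True.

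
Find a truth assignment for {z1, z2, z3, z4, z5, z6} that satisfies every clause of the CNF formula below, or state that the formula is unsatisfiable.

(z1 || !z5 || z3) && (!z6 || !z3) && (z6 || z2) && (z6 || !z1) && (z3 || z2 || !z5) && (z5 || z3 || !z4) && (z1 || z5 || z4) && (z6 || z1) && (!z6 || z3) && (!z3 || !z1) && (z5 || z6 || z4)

UNSATISFIABLE

Suppose z6 = false.
From the singleton clause (z2), z2 = true.
From the singleton clause (!z1), z1 = false.
That conflicts with the unit clause (z1).
Backtrack on z6: now try z6 = true.
From the singleton clause (!z3), z3 = false.
That conflicts with the unit clause (z3).
Neither z6 = true nor z6 = false works.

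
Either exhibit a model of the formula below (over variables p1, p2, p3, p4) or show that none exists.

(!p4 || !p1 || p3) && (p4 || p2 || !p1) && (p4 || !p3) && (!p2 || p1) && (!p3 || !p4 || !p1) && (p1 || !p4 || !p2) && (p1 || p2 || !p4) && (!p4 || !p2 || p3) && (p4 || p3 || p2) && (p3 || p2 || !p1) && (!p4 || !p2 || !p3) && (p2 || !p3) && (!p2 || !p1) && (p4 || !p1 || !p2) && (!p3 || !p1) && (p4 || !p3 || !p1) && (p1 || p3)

Case p4 = true:
Case p1 = false:
(!p2) alone gives p2 = false.
That conflicts with the unit clause (p2).
So p1 must be the other value — set p1 = true.
(p3) alone gives p3 = true.
That conflicts with the unit clause (!p3).
Both values of p1 lead to a conflict.
So p4 must be the other value — set p4 = false.
(!p3) alone gives p3 = false.
(p2) alone gives p2 = true.
(p1) alone gives p1 = true.
That conflicts with the unit clause (!p1).
Both values of p4 lead to a conflict.

UNSATISFIABLE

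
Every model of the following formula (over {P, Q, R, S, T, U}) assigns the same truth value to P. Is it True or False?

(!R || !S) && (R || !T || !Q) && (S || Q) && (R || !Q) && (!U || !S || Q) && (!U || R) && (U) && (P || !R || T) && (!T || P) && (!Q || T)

Suppose P = false.
The clause (U) is unit, so U = true.
The clause (R) is unit, so R = true.
The clause (!S) is unit, so S = false.
The clause (Q) is unit, so Q = true.
The clause (T) is unit, so T = true.
Now (!T) is unsatisfied and unit — conflict.
So every satisfying assignment has P = True.

True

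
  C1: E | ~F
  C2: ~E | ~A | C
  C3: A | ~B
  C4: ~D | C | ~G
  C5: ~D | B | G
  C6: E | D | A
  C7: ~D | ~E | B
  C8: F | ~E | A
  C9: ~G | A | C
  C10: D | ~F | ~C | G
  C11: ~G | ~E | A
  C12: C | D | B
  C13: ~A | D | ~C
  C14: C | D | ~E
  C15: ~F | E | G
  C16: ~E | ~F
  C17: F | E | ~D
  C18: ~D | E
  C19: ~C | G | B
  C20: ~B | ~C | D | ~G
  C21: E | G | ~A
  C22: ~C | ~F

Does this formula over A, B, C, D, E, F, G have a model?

Suppose E = 1.
The clause (~F) is unit, so F = 0.
The clause (A) is unit, so A = 1.
The clause (C) is unit, so C = 1.
The clause (D) is unit, so D = 1.
The clause (B) is unit, so B = 1.
No clause remains; G is free.
A satisfying assignment: A=1; B=1; C=1; D=1; E=1; F=0; G=0.

Satisfiable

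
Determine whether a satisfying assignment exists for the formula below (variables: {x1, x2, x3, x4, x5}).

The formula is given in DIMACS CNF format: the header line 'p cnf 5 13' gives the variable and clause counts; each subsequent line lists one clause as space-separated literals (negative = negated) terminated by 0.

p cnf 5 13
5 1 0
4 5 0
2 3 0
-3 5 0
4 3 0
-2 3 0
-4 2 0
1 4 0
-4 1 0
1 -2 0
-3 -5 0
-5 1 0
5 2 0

No

Try x5 = True.
(¬x3) alone gives x3 = False.
(x2) alone gives x2 = True.
But (¬x2) is also a unit clause — contradiction.
Backtrack on x5: now try x5 = False.
(x1) alone gives x1 = True.
(x4) alone gives x4 = True.
(¬x3) alone gives x3 = False.
(x2) alone gives x2 = True.
But (¬x2) is also a unit clause — contradiction.
Either choice for x5 ends in contradiction.
No assignment satisfies every clause.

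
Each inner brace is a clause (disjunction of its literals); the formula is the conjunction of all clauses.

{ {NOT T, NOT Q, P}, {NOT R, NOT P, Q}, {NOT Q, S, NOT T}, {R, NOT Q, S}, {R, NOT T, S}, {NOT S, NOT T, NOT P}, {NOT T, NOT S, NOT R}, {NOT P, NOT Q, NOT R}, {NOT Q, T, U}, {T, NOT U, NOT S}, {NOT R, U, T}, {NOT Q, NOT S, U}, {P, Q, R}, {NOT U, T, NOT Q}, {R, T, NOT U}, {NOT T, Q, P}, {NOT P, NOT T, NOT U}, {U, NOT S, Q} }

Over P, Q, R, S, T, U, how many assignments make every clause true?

There are 2^6 = 64 truth assignments over (P, Q, R, S, T, U).
Split on Q. With Q = true, the clauses containing Q are satisfied and NOT Q drops from the rest; 0 of the 2^5 = 32 assignments to the other variables satisfy what remains.
With Q = false, by the same count on the reduced clause set, 2 assignments work.
(One model: P=F, Q=F, R=T, S=F, T=F, U=T.)
Total: 0 + 2 = 2.

2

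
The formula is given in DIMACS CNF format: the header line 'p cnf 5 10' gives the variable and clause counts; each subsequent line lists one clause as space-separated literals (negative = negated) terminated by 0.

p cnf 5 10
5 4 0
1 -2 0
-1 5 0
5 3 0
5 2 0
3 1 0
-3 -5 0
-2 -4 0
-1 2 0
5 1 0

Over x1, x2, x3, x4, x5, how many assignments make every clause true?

1

There are 2^5 = 32 truth assignments over (x1, x2, x3, x4, x5).
Split on x1. With x1 = True, the clauses containing x1 are satisfied and ¬x1 drops from the rest; 1 of the 2^4 = 16 assignments to the other variables satisfy what remains.
With x1 = False, by the same count on the reduced clause set, 0 assignments work.
Total: 1 + 0 = 1.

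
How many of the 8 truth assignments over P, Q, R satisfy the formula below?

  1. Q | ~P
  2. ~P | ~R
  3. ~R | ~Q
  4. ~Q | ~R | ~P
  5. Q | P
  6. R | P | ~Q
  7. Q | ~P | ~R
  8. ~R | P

There are 2^3 = 8 truth assignments over (P, Q, R).
Check each against the 8 clauses (columns in the order P, Q, R):
  F F F  ✗ fails (Q | P)
  F F T  ✗ fails (Q | P)
  F T F  ✗ fails (R | P | ~Q)
  F T T  ✗ fails (~R | ~Q)
  T F F  ✗ fails (Q | ~P)
  T F T  ✗ fails (Q | ~P)
  T T F  ✓ satisfies all
  T T T  ✗ fails (~P | ~R)
1 of the 8 rows is a model.

1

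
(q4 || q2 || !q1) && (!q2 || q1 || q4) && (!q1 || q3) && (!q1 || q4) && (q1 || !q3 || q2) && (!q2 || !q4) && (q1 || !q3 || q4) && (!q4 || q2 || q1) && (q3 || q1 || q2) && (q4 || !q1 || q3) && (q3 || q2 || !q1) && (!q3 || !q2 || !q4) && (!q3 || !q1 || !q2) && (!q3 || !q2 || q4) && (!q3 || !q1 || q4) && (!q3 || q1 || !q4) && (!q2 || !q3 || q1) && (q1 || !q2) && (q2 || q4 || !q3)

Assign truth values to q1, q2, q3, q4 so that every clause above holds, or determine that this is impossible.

Suppose q1 = true.
(q3) alone gives q3 = true.
(q4) alone gives q4 = true.
(!q2) alone gives q2 = false.
All clauses are satisfied.

q1: true; q2: false; q3: true; q4: true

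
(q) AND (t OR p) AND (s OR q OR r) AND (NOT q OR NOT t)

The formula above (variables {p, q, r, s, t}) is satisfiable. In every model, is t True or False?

Suppose t = true.
(q) alone gives q = true.
That conflicts with the unit clause (NOT q).
So every satisfying assignment has t = False.

False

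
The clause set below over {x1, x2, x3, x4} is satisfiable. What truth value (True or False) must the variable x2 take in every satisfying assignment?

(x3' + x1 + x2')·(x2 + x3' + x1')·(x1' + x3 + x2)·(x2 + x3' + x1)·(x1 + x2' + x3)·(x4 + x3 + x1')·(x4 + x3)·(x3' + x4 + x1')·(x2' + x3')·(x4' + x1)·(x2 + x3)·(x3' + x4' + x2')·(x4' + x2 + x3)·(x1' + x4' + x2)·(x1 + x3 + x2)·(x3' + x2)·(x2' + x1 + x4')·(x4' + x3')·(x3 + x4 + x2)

Suppose x2 = 0.
Unit clause (x3) forces x3 = 1.
But (x3') is also a unit clause — contradiction.
So every satisfying assignment has x2 = True.

True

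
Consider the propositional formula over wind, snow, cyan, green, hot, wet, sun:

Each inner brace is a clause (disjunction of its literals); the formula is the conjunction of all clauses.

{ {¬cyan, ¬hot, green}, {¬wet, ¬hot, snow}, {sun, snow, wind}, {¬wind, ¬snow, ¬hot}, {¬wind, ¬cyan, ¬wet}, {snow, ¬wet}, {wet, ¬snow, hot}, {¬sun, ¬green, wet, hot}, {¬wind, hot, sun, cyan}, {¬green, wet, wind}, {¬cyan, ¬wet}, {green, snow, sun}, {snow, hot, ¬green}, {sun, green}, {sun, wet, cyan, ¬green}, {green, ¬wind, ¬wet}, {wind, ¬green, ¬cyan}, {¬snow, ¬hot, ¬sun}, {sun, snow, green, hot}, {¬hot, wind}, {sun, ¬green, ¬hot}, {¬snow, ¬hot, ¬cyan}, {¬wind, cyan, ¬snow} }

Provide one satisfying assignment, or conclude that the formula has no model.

wind: False, snow: False, cyan: False, green: False, hot: False, wet: False, sun: True

Case snow = False:
The clause (¬wet) is unit, so wet = False.
Case sun = True:
Case green = False:
Case cyan = False:
Case hot = False:
No clause remains; wind is free.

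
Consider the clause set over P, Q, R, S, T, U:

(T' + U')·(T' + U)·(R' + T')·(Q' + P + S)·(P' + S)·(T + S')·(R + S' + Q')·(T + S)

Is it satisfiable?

No

Suppose T = 0.
Unit clause (S') forces S = 0.
Now (S) is unsatisfied and unit — conflict.
Undo T and try T = 1.
Unit clause (U') forces U = 0.
Now (U) is unsatisfied and unit — conflict.
Both values of T lead to a conflict.
No assignment satisfies every clause.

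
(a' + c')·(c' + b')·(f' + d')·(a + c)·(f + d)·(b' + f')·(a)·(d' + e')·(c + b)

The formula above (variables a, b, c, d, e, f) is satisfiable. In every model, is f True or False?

Suppose f = 1.
The clause (d') is unit, so d = 0.
The clause (b') is unit, so b = 0.
The clause (a) is unit, so a = 1.
The clause (c') is unit, so c = 0.
Now (c) is unsatisfied and unit — conflict.
So every satisfying assignment has f = False.

False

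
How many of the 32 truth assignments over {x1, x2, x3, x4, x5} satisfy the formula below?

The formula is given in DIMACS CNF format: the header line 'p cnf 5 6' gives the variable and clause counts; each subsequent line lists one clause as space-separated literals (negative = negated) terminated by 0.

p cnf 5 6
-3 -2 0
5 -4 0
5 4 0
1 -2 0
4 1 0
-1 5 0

8

There are 2^5 = 32 truth assignments over (x1, x2, x3, x4, x5).
Split on x3. With x3 = True, the clauses containing x3 are satisfied and ¬x3 drops from the rest; 3 of the 2^4 = 16 assignments to the other variables satisfy what remains.
With x3 = False, by the same count on the reduced clause set, 5 assignments work.
(One model: x1=F, x2=F, x3=F, x4=T, x5=T.)
Total: 3 + 5 = 8.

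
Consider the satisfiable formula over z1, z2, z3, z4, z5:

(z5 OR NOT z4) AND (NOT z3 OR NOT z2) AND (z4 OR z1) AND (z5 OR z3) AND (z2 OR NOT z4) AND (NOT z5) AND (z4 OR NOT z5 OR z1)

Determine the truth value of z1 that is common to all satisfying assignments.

Suppose z1 = false.
The clause (z4) is unit, so z4 = true.
The clause (z5) is unit, so z5 = true.
That conflicts with the unit clause (NOT z5).
So every satisfying assignment has z1 = True.

True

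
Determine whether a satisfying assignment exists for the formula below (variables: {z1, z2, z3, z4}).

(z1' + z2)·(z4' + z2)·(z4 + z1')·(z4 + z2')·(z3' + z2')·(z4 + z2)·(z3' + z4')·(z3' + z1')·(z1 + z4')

Yes

Branch on z1: set z1 = 1.
From the singleton clause (z2), z2 = 1.
From the singleton clause (z4), z4 = 1.
From the singleton clause (z3'), z3 = 0.
All clauses are satisfied.
A satisfying assignment: z1: 1, z2: 1, z3: 0, z4: 1.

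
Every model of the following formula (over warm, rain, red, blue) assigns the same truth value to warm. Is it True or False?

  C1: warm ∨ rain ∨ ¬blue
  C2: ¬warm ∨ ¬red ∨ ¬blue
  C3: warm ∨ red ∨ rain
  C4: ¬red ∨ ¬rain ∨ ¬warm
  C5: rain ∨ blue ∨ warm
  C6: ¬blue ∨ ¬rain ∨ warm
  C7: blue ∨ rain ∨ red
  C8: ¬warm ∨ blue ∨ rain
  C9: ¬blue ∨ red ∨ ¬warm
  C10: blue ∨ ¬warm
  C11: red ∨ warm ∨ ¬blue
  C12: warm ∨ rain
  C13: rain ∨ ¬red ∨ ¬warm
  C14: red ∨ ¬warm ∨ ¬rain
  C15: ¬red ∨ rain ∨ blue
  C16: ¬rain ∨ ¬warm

Suppose warm = True.
The clause (blue) is unit, so blue = True.
The clause (¬red) is unit, so red = False.
Now (red) is unsatisfied and unit — conflict.
So every satisfying assignment has warm = False.

False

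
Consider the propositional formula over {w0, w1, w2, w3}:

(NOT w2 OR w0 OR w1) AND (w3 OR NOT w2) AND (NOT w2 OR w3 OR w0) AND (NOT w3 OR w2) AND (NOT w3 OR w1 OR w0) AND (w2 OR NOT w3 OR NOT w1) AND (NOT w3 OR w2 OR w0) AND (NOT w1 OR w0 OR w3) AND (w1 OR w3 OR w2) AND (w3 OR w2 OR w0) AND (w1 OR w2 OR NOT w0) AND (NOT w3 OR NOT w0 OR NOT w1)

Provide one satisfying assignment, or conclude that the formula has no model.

Suppose w3 = true.
Unit clause (w2) forces w2 = true.
Suppose w0 = false.
Unit clause (w1) forces w1 = true.
This assignment satisfies each clause.

w0: false; w1: true; w2: true; w3: true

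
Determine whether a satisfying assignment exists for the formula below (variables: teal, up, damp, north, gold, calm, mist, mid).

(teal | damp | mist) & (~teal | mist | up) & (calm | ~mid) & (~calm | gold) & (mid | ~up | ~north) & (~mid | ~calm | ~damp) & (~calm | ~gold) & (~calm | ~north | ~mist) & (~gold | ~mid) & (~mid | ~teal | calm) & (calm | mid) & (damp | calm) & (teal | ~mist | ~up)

Branch on calm: set calm = 1.
The clause (gold) is unit, so gold = 1.
That conflicts with the unit clause (~gold).
So calm must be the other value — set calm = 0.
The clause (~mid) is unit, so mid = 0.
That conflicts with the unit clause (mid).
Either choice for calm ends in contradiction.
No assignment satisfies every clause.

No, unsatisfiable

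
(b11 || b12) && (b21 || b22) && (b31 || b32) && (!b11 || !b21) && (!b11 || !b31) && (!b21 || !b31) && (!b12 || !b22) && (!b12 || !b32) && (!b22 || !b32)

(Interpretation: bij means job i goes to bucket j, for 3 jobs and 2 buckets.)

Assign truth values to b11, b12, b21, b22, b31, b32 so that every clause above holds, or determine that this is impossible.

Case b11 = true:
Unit clause (!b21) forces b21 = false.
Unit clause (b22) forces b22 = true.
Unit clause (!b31) forces b31 = false.
Unit clause (b32) forces b32 = true.
But (!b32) is also a unit clause — contradiction.
Backtrack on b11: now try b11 = false.
Unit clause (b12) forces b12 = true.
Unit clause (!b22) forces b22 = false.
Unit clause (b21) forces b21 = true.
Unit clause (!b31) forces b31 = false.
Unit clause (b32) forces b32 = true.
But (!b32) is also a unit clause — contradiction.
Either choice for b11 ends in contradiction.

UNSATISFIABLE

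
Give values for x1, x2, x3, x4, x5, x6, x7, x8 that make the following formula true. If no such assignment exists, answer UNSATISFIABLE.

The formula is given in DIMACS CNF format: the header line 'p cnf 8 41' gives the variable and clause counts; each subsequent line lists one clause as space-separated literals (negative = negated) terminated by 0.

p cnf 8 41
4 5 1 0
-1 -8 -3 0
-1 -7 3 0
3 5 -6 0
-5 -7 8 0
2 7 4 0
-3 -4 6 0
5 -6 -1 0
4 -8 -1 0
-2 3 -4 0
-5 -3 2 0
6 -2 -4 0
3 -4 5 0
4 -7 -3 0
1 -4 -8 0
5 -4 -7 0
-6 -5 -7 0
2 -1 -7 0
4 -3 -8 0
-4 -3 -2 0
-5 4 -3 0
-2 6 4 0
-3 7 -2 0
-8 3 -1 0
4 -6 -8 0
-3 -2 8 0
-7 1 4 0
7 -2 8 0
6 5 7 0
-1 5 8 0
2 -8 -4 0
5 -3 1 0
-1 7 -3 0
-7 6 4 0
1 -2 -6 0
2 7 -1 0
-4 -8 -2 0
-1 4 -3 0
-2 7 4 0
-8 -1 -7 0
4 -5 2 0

Case x4 = True:
Case x3 = False:
(¬x2) alone gives x2 = False.
(x5) alone gives x5 = True.
(¬x8) alone gives x8 = False.
(¬x7) alone gives x7 = False.
(¬x1) alone gives x1 = False.
No clause remains; x6 is free.

x1 ↦ False; x2 ↦ False; x3 ↦ False; x4 ↦ True; x5 ↦ True; x6 ↦ True; x7 ↦ False; x8 ↦ False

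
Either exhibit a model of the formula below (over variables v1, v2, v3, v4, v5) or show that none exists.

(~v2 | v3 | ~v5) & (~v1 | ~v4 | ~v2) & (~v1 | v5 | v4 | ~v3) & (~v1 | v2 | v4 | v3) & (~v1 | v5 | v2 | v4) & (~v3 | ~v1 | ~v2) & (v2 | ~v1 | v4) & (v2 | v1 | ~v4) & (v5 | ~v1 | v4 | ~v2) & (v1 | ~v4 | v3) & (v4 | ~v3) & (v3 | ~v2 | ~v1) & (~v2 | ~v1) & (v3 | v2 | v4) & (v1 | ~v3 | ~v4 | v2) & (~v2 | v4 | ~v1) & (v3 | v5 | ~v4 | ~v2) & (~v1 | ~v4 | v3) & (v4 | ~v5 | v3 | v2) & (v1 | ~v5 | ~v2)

Case v4 = 1:
Case v1 = 1:
(~v2) alone gives v2 = 0.
(v3) alone gives v3 = 1.
No clause remains; v5 is free.

v1=1, v2=0, v3=1, v4=1, v5=1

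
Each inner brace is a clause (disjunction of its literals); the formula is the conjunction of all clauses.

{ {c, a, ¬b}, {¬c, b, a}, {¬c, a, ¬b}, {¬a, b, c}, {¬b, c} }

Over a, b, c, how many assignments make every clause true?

There are 2^3 = 8 truth assignments over (a, b, c).
Split on b. With b = True, the clauses containing b are satisfied and ¬b drops from the rest; 1 of the 2^2 = 4 assignments to the other variables satisfy what remains.
With b = False, by the same count on the reduced clause set, 2 assignments work.
Total: 1 + 2 = 3.

3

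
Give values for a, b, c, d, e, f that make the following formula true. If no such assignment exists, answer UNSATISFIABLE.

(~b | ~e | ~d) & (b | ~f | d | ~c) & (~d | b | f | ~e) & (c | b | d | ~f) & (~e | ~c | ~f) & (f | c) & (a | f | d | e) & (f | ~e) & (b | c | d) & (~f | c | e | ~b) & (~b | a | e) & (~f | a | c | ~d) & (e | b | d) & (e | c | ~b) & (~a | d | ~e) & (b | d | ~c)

a=0, b=0, c=1, d=1, e=0, f=1

Case f = 1:
Case e = 0:
Case c = 1:
Case b = 0:
The clause (d) is unit, so d = 1.
Every clause is now satisfied; a is unconstrained.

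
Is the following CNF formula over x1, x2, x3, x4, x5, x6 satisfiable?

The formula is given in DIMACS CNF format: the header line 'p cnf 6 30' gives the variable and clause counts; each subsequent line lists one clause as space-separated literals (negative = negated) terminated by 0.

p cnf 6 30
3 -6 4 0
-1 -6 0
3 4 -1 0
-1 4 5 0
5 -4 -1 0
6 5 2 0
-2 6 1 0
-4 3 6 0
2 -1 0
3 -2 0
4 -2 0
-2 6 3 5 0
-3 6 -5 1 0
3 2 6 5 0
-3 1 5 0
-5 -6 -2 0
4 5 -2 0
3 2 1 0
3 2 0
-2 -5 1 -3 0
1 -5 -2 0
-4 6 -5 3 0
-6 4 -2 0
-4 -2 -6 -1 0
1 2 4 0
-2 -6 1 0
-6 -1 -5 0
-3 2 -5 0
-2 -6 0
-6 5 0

Yes, satisfiable

Branch on x1: set x1 = True.
From the singleton clause (¬x6), x6 = False.
From the singleton clause (x2), x2 = True.
From the singleton clause (x3), x3 = True.
From the singleton clause (x4), x4 = True.
From the singleton clause (x5), x5 = True.
Every clause now holds.
A satisfying assignment: x1: True, x2: True, x3: True, x4: True, x5: True, x6: False.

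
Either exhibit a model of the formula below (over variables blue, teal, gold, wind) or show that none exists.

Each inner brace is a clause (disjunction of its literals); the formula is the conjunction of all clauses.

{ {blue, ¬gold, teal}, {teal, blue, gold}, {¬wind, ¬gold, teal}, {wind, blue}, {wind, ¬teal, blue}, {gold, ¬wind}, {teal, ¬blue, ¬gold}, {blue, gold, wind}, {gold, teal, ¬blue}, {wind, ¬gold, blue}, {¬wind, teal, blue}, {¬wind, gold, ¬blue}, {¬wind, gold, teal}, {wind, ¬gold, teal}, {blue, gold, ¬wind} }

Try wind = False.
The clause (blue) is unit, so blue = True.
Try teal = True.
No clause remains; gold is free.

blue: True,  teal: True,  gold: True,  wind: False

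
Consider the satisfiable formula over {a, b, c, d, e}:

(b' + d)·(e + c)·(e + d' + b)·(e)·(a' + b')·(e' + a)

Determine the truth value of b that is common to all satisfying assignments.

Suppose b = 1.
(d) alone gives d = 1.
(e) alone gives e = 1.
(a') alone gives a = 0.
That conflicts with the unit clause (a).
So every satisfying assignment has b = False.

False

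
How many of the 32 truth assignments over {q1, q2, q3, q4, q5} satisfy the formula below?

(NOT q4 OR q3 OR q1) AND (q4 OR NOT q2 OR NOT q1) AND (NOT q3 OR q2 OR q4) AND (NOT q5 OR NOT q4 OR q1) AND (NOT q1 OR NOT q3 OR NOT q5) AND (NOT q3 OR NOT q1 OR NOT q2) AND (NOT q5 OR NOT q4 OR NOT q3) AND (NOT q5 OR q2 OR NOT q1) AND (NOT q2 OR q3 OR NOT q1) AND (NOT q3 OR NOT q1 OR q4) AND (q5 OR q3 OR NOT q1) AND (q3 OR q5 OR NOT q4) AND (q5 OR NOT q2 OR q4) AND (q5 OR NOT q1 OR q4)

7

There are 2^5 = 32 truth assignments over (q1, q2, q3, q4, q5).
Split on q5. With q5 = true, the clauses containing q5 are satisfied and NOT q5 drops from the rest; 3 of the 2^4 = 16 assignments to the other variables satisfy what remains.
With q5 = false, by the same count on the reduced clause set, 4 assignments work.
(One model: q1=F, q2=F, q3=F, q4=F, q5=F.)
Total: 3 + 4 = 7.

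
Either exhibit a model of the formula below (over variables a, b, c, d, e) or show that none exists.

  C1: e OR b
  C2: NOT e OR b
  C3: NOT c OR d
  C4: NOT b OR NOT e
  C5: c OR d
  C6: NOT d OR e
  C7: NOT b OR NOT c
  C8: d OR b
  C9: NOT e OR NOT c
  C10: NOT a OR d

UNSATISFIABLE

Try e = true.
(b) alone gives b = true.
That conflicts with the unit clause (NOT b).
So e must be the other value — set e = false.
(b) alone gives b = true.
(NOT d) alone gives d = false.
(NOT c) alone gives c = false.
That conflicts with the unit clause (c).
Either choice for e ends in contradiction.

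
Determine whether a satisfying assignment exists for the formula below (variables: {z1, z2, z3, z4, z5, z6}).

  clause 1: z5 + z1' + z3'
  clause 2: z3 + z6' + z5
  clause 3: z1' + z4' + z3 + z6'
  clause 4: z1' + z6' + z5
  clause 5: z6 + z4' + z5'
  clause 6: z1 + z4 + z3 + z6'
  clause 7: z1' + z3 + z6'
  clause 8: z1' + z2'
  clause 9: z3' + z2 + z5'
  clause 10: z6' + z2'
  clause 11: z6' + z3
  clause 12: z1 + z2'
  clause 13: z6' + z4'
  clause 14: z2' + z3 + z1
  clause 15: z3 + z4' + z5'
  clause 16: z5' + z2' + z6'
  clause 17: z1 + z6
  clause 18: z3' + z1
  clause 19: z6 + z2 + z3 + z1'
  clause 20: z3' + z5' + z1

No, unsatisfiable

Case z1 = 0:
Unit clause (z2') forces z2 = 0.
Unit clause (z6) forces z6 = 1.
Unit clause (z3) forces z3 = 1.
Now (z3') is unsatisfied and unit — conflict.
That branch fails; take z1 = 1 instead.
Unit clause (z2') forces z2 = 0.
Case z5 = 1:
Unit clause (z3') forces z3 = 0.
Unit clause (z6') forces z6 = 0.
Now (z6) is unsatisfied and unit — conflict.
That branch fails; take z5 = 0 instead.
Unit clause (z3') forces z3 = 0.
Unit clause (z6') forces z6 = 0.
Now (z6) is unsatisfied and unit — conflict.
Neither z5 = 1 nor z5 = 0 works.
Neither z1 = 1 nor z1 = 0 works.
No assignment satisfies every clause.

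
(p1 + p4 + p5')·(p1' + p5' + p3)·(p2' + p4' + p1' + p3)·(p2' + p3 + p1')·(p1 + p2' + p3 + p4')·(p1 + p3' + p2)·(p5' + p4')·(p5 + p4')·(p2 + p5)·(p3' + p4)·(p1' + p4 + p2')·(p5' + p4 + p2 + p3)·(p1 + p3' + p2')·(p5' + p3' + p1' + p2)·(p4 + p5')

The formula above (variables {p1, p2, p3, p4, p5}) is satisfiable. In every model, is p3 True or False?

Suppose p3 = 1.
Unit clause (p4) forces p4 = 1.
Unit clause (p5') forces p5 = 0.
Now (p5) is unsatisfied and unit — conflict.
So every satisfying assignment has p3 = False.

False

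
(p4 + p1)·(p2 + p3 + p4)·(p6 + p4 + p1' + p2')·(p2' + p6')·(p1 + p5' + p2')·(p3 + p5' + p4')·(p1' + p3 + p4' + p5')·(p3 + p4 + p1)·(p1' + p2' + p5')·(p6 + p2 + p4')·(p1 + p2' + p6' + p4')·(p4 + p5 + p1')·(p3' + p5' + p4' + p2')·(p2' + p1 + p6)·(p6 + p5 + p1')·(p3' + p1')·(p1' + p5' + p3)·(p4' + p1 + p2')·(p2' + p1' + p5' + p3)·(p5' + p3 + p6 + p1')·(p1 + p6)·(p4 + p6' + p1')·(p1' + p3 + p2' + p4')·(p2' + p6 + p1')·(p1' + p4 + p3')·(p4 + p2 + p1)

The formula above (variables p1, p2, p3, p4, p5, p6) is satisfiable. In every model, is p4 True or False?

Suppose p4 = 0.
From the singleton clause (p1), p1 = 1.
From the singleton clause (p5), p5 = 1.
From the singleton clause (p2'), p2 = 0.
From the singleton clause (p3), p3 = 1.
Now (p3') is unsatisfied and unit — conflict.
So every satisfying assignment has p4 = True.

True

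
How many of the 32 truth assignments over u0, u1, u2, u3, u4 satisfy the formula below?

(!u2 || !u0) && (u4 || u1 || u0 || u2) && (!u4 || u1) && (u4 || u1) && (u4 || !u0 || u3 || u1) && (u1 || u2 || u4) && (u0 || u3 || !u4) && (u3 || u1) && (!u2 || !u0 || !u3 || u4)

There are 2^5 = 32 truth assignments over (u0, u1, u2, u3, u4).
Split on u0. With u0 = true, the clauses containing u0 are satisfied and !u0 drops from the rest; 4 of the 2^4 = 16 assignments to the other variables satisfy what remains.
With u0 = false, by the same count on the reduced clause set, 6 assignments work.
(One model: u0=F, u1=T, u2=F, u3=F, u4=F.)
Total: 4 + 6 = 10.

10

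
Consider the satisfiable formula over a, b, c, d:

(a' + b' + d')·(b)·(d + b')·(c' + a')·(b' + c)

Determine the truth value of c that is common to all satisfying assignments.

Suppose c = 0.
Unit clause (b) forces b = 1.
But (b') is also a unit clause — contradiction.
So every satisfying assignment has c = True.

True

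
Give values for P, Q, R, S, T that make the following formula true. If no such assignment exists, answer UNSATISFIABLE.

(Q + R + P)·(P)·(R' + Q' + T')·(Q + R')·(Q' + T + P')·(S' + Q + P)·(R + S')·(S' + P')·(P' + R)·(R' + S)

(P) alone gives P = 1.
(S') alone gives S = 0.
(R) alone gives R = 1.
But (R') is also a unit clause — contradiction.

UNSATISFIABLE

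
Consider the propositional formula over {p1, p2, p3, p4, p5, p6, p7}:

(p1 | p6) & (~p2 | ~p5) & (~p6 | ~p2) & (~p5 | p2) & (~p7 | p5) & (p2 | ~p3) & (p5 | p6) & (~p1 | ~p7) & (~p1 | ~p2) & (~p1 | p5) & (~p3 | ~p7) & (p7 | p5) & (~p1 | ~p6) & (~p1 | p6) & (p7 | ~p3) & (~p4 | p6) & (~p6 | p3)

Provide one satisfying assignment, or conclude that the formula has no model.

UNSATISFIABLE

Try p1 = 1.
From the singleton clause (~p7), p7 = 0.
From the singleton clause (~p2), p2 = 0.
From the singleton clause (~p5), p5 = 0.
Now (p5) is unsatisfied and unit — conflict.
So p1 must be the other value — set p1 = 0.
From the singleton clause (p6), p6 = 1.
From the singleton clause (~p2), p2 = 0.
From the singleton clause (~p5), p5 = 0.
From the singleton clause (~p7), p7 = 0.
Now (p7) is unsatisfied and unit — conflict.
Both values of p1 lead to a conflict.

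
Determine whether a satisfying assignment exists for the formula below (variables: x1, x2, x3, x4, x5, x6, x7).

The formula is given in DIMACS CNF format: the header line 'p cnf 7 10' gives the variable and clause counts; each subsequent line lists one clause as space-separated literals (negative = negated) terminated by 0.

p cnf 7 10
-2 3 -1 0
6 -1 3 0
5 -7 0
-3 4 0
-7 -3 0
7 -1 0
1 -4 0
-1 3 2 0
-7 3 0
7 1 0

No, unsatisfiable

Try x5 = True.
Try x3 = False.
(¬x7) alone gives x7 = False.
(¬x1) alone gives x1 = False.
But (x1) is also a unit clause — contradiction.
So x3 must be the other value — set x3 = True.
(x4) alone gives x4 = True.
(¬x7) alone gives x7 = False.
(¬x1) alone gives x1 = False.
But (x1) is also a unit clause — contradiction.
Neither x3 = True nor x3 = False works.
So x5 must be the other value — set x5 = False.
(¬x7) alone gives x7 = False.
(¬x1) alone gives x1 = False.
But (x1) is also a unit clause — contradiction.
Neither x5 = True nor x5 = False works.
No assignment satisfies every clause.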